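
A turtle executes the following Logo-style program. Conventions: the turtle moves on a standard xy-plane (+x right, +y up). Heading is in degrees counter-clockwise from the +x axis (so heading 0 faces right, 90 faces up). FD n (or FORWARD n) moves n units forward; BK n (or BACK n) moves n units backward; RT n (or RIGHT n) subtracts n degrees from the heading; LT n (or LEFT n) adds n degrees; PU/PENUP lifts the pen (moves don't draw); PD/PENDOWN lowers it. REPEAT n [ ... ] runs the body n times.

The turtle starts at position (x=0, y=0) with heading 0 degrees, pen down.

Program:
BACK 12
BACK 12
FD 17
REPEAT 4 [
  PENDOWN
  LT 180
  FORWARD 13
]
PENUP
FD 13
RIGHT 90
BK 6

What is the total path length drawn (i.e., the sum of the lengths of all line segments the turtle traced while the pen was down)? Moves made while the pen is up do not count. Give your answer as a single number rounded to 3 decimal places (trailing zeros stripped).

Executing turtle program step by step:
Start: pos=(0,0), heading=0, pen down
BK 12: (0,0) -> (-12,0) [heading=0, draw]
BK 12: (-12,0) -> (-24,0) [heading=0, draw]
FD 17: (-24,0) -> (-7,0) [heading=0, draw]
REPEAT 4 [
  -- iteration 1/4 --
  PD: pen down
  LT 180: heading 0 -> 180
  FD 13: (-7,0) -> (-20,0) [heading=180, draw]
  -- iteration 2/4 --
  PD: pen down
  LT 180: heading 180 -> 0
  FD 13: (-20,0) -> (-7,0) [heading=0, draw]
  -- iteration 3/4 --
  PD: pen down
  LT 180: heading 0 -> 180
  FD 13: (-7,0) -> (-20,0) [heading=180, draw]
  -- iteration 4/4 --
  PD: pen down
  LT 180: heading 180 -> 0
  FD 13: (-20,0) -> (-7,0) [heading=0, draw]
]
PU: pen up
FD 13: (-7,0) -> (6,0) [heading=0, move]
RT 90: heading 0 -> 270
BK 6: (6,0) -> (6,6) [heading=270, move]
Final: pos=(6,6), heading=270, 7 segment(s) drawn

Segment lengths:
  seg 1: (0,0) -> (-12,0), length = 12
  seg 2: (-12,0) -> (-24,0), length = 12
  seg 3: (-24,0) -> (-7,0), length = 17
  seg 4: (-7,0) -> (-20,0), length = 13
  seg 5: (-20,0) -> (-7,0), length = 13
  seg 6: (-7,0) -> (-20,0), length = 13
  seg 7: (-20,0) -> (-7,0), length = 13
Total = 93

Answer: 93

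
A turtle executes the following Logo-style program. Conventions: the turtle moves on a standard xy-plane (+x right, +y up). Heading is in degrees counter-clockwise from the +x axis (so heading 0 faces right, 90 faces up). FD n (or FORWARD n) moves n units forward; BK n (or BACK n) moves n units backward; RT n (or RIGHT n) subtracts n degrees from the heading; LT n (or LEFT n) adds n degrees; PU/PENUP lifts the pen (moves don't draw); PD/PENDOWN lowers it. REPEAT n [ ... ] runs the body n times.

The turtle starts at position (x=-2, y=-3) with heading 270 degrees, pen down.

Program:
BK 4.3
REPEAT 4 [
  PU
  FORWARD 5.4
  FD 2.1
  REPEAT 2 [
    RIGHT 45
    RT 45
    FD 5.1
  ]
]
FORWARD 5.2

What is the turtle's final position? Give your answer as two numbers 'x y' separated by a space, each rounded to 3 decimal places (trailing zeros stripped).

Executing turtle program step by step:
Start: pos=(-2,-3), heading=270, pen down
BK 4.3: (-2,-3) -> (-2,1.3) [heading=270, draw]
REPEAT 4 [
  -- iteration 1/4 --
  PU: pen up
  FD 5.4: (-2,1.3) -> (-2,-4.1) [heading=270, move]
  FD 2.1: (-2,-4.1) -> (-2,-6.2) [heading=270, move]
  REPEAT 2 [
    -- iteration 1/2 --
    RT 45: heading 270 -> 225
    RT 45: heading 225 -> 180
    FD 5.1: (-2,-6.2) -> (-7.1,-6.2) [heading=180, move]
    -- iteration 2/2 --
    RT 45: heading 180 -> 135
    RT 45: heading 135 -> 90
    FD 5.1: (-7.1,-6.2) -> (-7.1,-1.1) [heading=90, move]
  ]
  -- iteration 2/4 --
  PU: pen up
  FD 5.4: (-7.1,-1.1) -> (-7.1,4.3) [heading=90, move]
  FD 2.1: (-7.1,4.3) -> (-7.1,6.4) [heading=90, move]
  REPEAT 2 [
    -- iteration 1/2 --
    RT 45: heading 90 -> 45
    RT 45: heading 45 -> 0
    FD 5.1: (-7.1,6.4) -> (-2,6.4) [heading=0, move]
    -- iteration 2/2 --
    RT 45: heading 0 -> 315
    RT 45: heading 315 -> 270
    FD 5.1: (-2,6.4) -> (-2,1.3) [heading=270, move]
  ]
  -- iteration 3/4 --
  PU: pen up
  FD 5.4: (-2,1.3) -> (-2,-4.1) [heading=270, move]
  FD 2.1: (-2,-4.1) -> (-2,-6.2) [heading=270, move]
  REPEAT 2 [
    -- iteration 1/2 --
    RT 45: heading 270 -> 225
    RT 45: heading 225 -> 180
    FD 5.1: (-2,-6.2) -> (-7.1,-6.2) [heading=180, move]
    -- iteration 2/2 --
    RT 45: heading 180 -> 135
    RT 45: heading 135 -> 90
    FD 5.1: (-7.1,-6.2) -> (-7.1,-1.1) [heading=90, move]
  ]
  -- iteration 4/4 --
  PU: pen up
  FD 5.4: (-7.1,-1.1) -> (-7.1,4.3) [heading=90, move]
  FD 2.1: (-7.1,4.3) -> (-7.1,6.4) [heading=90, move]
  REPEAT 2 [
    -- iteration 1/2 --
    RT 45: heading 90 -> 45
    RT 45: heading 45 -> 0
    FD 5.1: (-7.1,6.4) -> (-2,6.4) [heading=0, move]
    -- iteration 2/2 --
    RT 45: heading 0 -> 315
    RT 45: heading 315 -> 270
    FD 5.1: (-2,6.4) -> (-2,1.3) [heading=270, move]
  ]
]
FD 5.2: (-2,1.3) -> (-2,-3.9) [heading=270, move]
Final: pos=(-2,-3.9), heading=270, 1 segment(s) drawn

Answer: -2 -3.9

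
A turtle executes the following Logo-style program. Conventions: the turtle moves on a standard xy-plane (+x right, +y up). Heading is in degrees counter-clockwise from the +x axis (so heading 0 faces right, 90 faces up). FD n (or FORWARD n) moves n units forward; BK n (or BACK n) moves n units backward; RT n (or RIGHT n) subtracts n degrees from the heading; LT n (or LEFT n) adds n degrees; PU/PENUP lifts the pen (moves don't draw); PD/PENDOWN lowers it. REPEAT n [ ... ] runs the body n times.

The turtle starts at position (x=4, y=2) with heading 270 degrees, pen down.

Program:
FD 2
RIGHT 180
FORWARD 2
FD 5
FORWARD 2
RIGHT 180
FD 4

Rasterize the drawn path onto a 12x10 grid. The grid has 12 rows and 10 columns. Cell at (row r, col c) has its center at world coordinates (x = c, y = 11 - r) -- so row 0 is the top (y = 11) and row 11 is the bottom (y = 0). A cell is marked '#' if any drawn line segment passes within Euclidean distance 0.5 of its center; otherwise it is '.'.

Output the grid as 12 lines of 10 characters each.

Answer: ..........
..........
....#.....
....#.....
....#.....
....#.....
....#.....
....#.....
....#.....
....#.....
....#.....
....#.....

Derivation:
Segment 0: (4,2) -> (4,0)
Segment 1: (4,0) -> (4,2)
Segment 2: (4,2) -> (4,7)
Segment 3: (4,7) -> (4,9)
Segment 4: (4,9) -> (4,5)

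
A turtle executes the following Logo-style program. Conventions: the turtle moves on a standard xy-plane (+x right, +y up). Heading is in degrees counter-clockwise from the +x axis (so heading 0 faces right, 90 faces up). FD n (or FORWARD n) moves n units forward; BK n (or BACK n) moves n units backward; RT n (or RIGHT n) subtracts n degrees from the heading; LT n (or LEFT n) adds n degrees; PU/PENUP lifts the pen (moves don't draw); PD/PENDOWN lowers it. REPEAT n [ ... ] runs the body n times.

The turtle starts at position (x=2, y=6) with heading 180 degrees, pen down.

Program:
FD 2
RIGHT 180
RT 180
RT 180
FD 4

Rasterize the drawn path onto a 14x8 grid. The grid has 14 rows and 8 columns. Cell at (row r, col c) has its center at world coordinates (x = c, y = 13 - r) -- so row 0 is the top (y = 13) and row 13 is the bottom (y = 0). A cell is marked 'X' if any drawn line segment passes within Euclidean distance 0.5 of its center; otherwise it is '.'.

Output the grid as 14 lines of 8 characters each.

Answer: ........
........
........
........
........
........
........
XXXXX...
........
........
........
........
........
........

Derivation:
Segment 0: (2,6) -> (0,6)
Segment 1: (0,6) -> (4,6)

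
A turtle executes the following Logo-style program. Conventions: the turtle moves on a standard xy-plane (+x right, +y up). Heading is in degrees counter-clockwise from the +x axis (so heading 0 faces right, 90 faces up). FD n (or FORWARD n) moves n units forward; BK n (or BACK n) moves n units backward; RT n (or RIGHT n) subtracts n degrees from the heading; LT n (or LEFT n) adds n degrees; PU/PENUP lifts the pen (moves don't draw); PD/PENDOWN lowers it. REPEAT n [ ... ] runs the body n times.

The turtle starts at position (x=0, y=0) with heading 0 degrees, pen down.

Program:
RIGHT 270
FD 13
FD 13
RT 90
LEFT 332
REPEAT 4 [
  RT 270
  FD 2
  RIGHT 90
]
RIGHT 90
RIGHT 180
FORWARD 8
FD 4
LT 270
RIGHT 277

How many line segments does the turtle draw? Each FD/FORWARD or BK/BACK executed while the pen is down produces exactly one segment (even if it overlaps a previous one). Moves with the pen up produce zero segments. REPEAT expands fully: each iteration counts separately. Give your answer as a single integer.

Executing turtle program step by step:
Start: pos=(0,0), heading=0, pen down
RT 270: heading 0 -> 90
FD 13: (0,0) -> (0,13) [heading=90, draw]
FD 13: (0,13) -> (0,26) [heading=90, draw]
RT 90: heading 90 -> 0
LT 332: heading 0 -> 332
REPEAT 4 [
  -- iteration 1/4 --
  RT 270: heading 332 -> 62
  FD 2: (0,26) -> (0.939,27.766) [heading=62, draw]
  RT 90: heading 62 -> 332
  -- iteration 2/4 --
  RT 270: heading 332 -> 62
  FD 2: (0.939,27.766) -> (1.878,29.532) [heading=62, draw]
  RT 90: heading 62 -> 332
  -- iteration 3/4 --
  RT 270: heading 332 -> 62
  FD 2: (1.878,29.532) -> (2.817,31.298) [heading=62, draw]
  RT 90: heading 62 -> 332
  -- iteration 4/4 --
  RT 270: heading 332 -> 62
  FD 2: (2.817,31.298) -> (3.756,33.064) [heading=62, draw]
  RT 90: heading 62 -> 332
]
RT 90: heading 332 -> 242
RT 180: heading 242 -> 62
FD 8: (3.756,33.064) -> (7.512,40.127) [heading=62, draw]
FD 4: (7.512,40.127) -> (9.389,43.659) [heading=62, draw]
LT 270: heading 62 -> 332
RT 277: heading 332 -> 55
Final: pos=(9.389,43.659), heading=55, 8 segment(s) drawn
Segments drawn: 8

Answer: 8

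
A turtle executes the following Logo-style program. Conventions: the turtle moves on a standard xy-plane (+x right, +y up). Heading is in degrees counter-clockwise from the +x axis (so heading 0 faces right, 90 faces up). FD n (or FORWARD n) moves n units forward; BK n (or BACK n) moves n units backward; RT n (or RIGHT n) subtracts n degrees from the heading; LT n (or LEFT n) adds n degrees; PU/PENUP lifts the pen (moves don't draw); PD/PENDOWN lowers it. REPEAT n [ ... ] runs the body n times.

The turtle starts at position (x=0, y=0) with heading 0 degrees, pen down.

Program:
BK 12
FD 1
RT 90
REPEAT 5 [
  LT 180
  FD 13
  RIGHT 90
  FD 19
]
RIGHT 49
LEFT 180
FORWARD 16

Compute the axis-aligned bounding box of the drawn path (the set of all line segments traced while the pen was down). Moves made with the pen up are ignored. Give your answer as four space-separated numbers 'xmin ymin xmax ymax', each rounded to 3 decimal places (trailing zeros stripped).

Executing turtle program step by step:
Start: pos=(0,0), heading=0, pen down
BK 12: (0,0) -> (-12,0) [heading=0, draw]
FD 1: (-12,0) -> (-11,0) [heading=0, draw]
RT 90: heading 0 -> 270
REPEAT 5 [
  -- iteration 1/5 --
  LT 180: heading 270 -> 90
  FD 13: (-11,0) -> (-11,13) [heading=90, draw]
  RT 90: heading 90 -> 0
  FD 19: (-11,13) -> (8,13) [heading=0, draw]
  -- iteration 2/5 --
  LT 180: heading 0 -> 180
  FD 13: (8,13) -> (-5,13) [heading=180, draw]
  RT 90: heading 180 -> 90
  FD 19: (-5,13) -> (-5,32) [heading=90, draw]
  -- iteration 3/5 --
  LT 180: heading 90 -> 270
  FD 13: (-5,32) -> (-5,19) [heading=270, draw]
  RT 90: heading 270 -> 180
  FD 19: (-5,19) -> (-24,19) [heading=180, draw]
  -- iteration 4/5 --
  LT 180: heading 180 -> 0
  FD 13: (-24,19) -> (-11,19) [heading=0, draw]
  RT 90: heading 0 -> 270
  FD 19: (-11,19) -> (-11,0) [heading=270, draw]
  -- iteration 5/5 --
  LT 180: heading 270 -> 90
  FD 13: (-11,0) -> (-11,13) [heading=90, draw]
  RT 90: heading 90 -> 0
  FD 19: (-11,13) -> (8,13) [heading=0, draw]
]
RT 49: heading 0 -> 311
LT 180: heading 311 -> 131
FD 16: (8,13) -> (-2.497,25.075) [heading=131, draw]
Final: pos=(-2.497,25.075), heading=131, 13 segment(s) drawn

Segment endpoints: x in {-24, -12, -11, -11, -5, -5, -5, -2.497, 0, 8}, y in {0, 13, 13, 13, 19, 19, 25.075, 32}
xmin=-24, ymin=0, xmax=8, ymax=32

Answer: -24 0 8 32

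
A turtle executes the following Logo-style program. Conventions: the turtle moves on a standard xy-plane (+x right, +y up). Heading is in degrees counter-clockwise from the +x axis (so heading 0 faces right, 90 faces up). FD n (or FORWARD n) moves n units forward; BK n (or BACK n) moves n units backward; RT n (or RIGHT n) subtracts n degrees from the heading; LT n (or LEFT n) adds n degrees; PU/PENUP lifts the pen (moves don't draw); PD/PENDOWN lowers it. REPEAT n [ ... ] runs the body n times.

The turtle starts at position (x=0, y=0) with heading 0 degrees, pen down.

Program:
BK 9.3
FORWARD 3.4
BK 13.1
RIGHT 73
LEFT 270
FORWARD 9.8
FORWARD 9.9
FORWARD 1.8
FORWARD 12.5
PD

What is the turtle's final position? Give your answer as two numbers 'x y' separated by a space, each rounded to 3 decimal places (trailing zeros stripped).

Answer: -51.514 -9.941

Derivation:
Executing turtle program step by step:
Start: pos=(0,0), heading=0, pen down
BK 9.3: (0,0) -> (-9.3,0) [heading=0, draw]
FD 3.4: (-9.3,0) -> (-5.9,0) [heading=0, draw]
BK 13.1: (-5.9,0) -> (-19,0) [heading=0, draw]
RT 73: heading 0 -> 287
LT 270: heading 287 -> 197
FD 9.8: (-19,0) -> (-28.372,-2.865) [heading=197, draw]
FD 9.9: (-28.372,-2.865) -> (-37.839,-5.76) [heading=197, draw]
FD 1.8: (-37.839,-5.76) -> (-39.561,-6.286) [heading=197, draw]
FD 12.5: (-39.561,-6.286) -> (-51.514,-9.941) [heading=197, draw]
PD: pen down
Final: pos=(-51.514,-9.941), heading=197, 7 segment(s) drawn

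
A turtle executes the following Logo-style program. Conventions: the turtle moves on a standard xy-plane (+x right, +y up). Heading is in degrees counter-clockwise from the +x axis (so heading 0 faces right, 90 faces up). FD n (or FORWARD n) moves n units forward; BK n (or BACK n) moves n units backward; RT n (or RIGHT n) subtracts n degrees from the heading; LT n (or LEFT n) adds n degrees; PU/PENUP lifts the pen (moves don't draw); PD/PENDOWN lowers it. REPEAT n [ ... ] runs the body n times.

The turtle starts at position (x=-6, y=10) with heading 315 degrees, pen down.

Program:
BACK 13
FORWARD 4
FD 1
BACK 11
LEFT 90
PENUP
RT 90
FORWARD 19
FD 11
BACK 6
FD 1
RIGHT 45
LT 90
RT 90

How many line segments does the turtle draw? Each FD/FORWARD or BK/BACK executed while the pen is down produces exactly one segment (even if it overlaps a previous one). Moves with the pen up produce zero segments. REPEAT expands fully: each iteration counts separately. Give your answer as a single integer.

Executing turtle program step by step:
Start: pos=(-6,10), heading=315, pen down
BK 13: (-6,10) -> (-15.192,19.192) [heading=315, draw]
FD 4: (-15.192,19.192) -> (-12.364,16.364) [heading=315, draw]
FD 1: (-12.364,16.364) -> (-11.657,15.657) [heading=315, draw]
BK 11: (-11.657,15.657) -> (-19.435,23.435) [heading=315, draw]
LT 90: heading 315 -> 45
PU: pen up
RT 90: heading 45 -> 315
FD 19: (-19.435,23.435) -> (-6,10) [heading=315, move]
FD 11: (-6,10) -> (1.778,2.222) [heading=315, move]
BK 6: (1.778,2.222) -> (-2.464,6.464) [heading=315, move]
FD 1: (-2.464,6.464) -> (-1.757,5.757) [heading=315, move]
RT 45: heading 315 -> 270
LT 90: heading 270 -> 0
RT 90: heading 0 -> 270
Final: pos=(-1.757,5.757), heading=270, 4 segment(s) drawn
Segments drawn: 4

Answer: 4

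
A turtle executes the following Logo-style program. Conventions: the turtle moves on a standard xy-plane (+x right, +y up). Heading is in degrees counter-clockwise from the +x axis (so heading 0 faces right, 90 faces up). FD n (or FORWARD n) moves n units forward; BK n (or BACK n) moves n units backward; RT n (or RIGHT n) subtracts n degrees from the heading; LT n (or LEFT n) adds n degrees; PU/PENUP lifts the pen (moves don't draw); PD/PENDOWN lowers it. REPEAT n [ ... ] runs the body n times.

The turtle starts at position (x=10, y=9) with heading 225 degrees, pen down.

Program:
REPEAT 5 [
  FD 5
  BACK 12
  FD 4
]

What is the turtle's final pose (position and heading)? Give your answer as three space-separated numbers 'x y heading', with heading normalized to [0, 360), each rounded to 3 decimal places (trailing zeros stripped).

Answer: 20.607 19.607 225

Derivation:
Executing turtle program step by step:
Start: pos=(10,9), heading=225, pen down
REPEAT 5 [
  -- iteration 1/5 --
  FD 5: (10,9) -> (6.464,5.464) [heading=225, draw]
  BK 12: (6.464,5.464) -> (14.95,13.95) [heading=225, draw]
  FD 4: (14.95,13.95) -> (12.121,11.121) [heading=225, draw]
  -- iteration 2/5 --
  FD 5: (12.121,11.121) -> (8.586,7.586) [heading=225, draw]
  BK 12: (8.586,7.586) -> (17.071,16.071) [heading=225, draw]
  FD 4: (17.071,16.071) -> (14.243,13.243) [heading=225, draw]
  -- iteration 3/5 --
  FD 5: (14.243,13.243) -> (10.707,9.707) [heading=225, draw]
  BK 12: (10.707,9.707) -> (19.192,18.192) [heading=225, draw]
  FD 4: (19.192,18.192) -> (16.364,15.364) [heading=225, draw]
  -- iteration 4/5 --
  FD 5: (16.364,15.364) -> (12.828,11.828) [heading=225, draw]
  BK 12: (12.828,11.828) -> (21.314,20.314) [heading=225, draw]
  FD 4: (21.314,20.314) -> (18.485,17.485) [heading=225, draw]
  -- iteration 5/5 --
  FD 5: (18.485,17.485) -> (14.95,13.95) [heading=225, draw]
  BK 12: (14.95,13.95) -> (23.435,22.435) [heading=225, draw]
  FD 4: (23.435,22.435) -> (20.607,19.607) [heading=225, draw]
]
Final: pos=(20.607,19.607), heading=225, 15 segment(s) drawn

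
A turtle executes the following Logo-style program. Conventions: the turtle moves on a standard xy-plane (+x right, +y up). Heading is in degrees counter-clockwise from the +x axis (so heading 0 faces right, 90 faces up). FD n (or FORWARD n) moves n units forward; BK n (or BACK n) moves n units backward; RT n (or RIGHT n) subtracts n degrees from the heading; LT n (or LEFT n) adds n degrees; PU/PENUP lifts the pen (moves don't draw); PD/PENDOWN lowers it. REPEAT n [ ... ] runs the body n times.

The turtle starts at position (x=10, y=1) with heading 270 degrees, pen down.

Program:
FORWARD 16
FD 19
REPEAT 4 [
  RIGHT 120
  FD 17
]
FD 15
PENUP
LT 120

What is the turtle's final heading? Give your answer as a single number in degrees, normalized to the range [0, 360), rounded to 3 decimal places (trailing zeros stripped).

Executing turtle program step by step:
Start: pos=(10,1), heading=270, pen down
FD 16: (10,1) -> (10,-15) [heading=270, draw]
FD 19: (10,-15) -> (10,-34) [heading=270, draw]
REPEAT 4 [
  -- iteration 1/4 --
  RT 120: heading 270 -> 150
  FD 17: (10,-34) -> (-4.722,-25.5) [heading=150, draw]
  -- iteration 2/4 --
  RT 120: heading 150 -> 30
  FD 17: (-4.722,-25.5) -> (10,-17) [heading=30, draw]
  -- iteration 3/4 --
  RT 120: heading 30 -> 270
  FD 17: (10,-17) -> (10,-34) [heading=270, draw]
  -- iteration 4/4 --
  RT 120: heading 270 -> 150
  FD 17: (10,-34) -> (-4.722,-25.5) [heading=150, draw]
]
FD 15: (-4.722,-25.5) -> (-17.713,-18) [heading=150, draw]
PU: pen up
LT 120: heading 150 -> 270
Final: pos=(-17.713,-18), heading=270, 7 segment(s) drawn

Answer: 270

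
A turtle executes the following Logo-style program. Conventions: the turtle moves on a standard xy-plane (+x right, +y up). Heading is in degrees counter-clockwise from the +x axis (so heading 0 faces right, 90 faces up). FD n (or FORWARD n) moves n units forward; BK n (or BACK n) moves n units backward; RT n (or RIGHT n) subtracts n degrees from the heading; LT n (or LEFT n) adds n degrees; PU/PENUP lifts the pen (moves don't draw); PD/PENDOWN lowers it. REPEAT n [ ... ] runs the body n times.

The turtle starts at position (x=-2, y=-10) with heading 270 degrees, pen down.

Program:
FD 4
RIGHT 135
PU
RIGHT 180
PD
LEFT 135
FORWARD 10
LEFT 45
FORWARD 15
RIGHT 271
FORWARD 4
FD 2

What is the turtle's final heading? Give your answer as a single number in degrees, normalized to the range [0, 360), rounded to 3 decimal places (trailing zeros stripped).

Answer: 224

Derivation:
Executing turtle program step by step:
Start: pos=(-2,-10), heading=270, pen down
FD 4: (-2,-10) -> (-2,-14) [heading=270, draw]
RT 135: heading 270 -> 135
PU: pen up
RT 180: heading 135 -> 315
PD: pen down
LT 135: heading 315 -> 90
FD 10: (-2,-14) -> (-2,-4) [heading=90, draw]
LT 45: heading 90 -> 135
FD 15: (-2,-4) -> (-12.607,6.607) [heading=135, draw]
RT 271: heading 135 -> 224
FD 4: (-12.607,6.607) -> (-15.484,3.828) [heading=224, draw]
FD 2: (-15.484,3.828) -> (-16.923,2.439) [heading=224, draw]
Final: pos=(-16.923,2.439), heading=224, 5 segment(s) drawn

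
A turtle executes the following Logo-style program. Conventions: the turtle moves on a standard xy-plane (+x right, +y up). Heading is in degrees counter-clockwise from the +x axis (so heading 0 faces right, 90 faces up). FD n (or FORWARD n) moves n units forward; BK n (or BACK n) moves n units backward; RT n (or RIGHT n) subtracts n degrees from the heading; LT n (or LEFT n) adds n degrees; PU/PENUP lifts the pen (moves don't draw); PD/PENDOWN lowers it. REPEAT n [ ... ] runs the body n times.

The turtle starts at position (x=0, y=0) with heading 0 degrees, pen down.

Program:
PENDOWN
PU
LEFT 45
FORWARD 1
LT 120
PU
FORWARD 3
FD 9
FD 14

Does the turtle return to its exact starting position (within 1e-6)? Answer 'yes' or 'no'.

Executing turtle program step by step:
Start: pos=(0,0), heading=0, pen down
PD: pen down
PU: pen up
LT 45: heading 0 -> 45
FD 1: (0,0) -> (0.707,0.707) [heading=45, move]
LT 120: heading 45 -> 165
PU: pen up
FD 3: (0.707,0.707) -> (-2.191,1.484) [heading=165, move]
FD 9: (-2.191,1.484) -> (-10.884,3.813) [heading=165, move]
FD 14: (-10.884,3.813) -> (-24.407,7.436) [heading=165, move]
Final: pos=(-24.407,7.436), heading=165, 0 segment(s) drawn

Start position: (0, 0)
Final position: (-24.407, 7.436)
Distance = 25.515; >= 1e-6 -> NOT closed

Answer: no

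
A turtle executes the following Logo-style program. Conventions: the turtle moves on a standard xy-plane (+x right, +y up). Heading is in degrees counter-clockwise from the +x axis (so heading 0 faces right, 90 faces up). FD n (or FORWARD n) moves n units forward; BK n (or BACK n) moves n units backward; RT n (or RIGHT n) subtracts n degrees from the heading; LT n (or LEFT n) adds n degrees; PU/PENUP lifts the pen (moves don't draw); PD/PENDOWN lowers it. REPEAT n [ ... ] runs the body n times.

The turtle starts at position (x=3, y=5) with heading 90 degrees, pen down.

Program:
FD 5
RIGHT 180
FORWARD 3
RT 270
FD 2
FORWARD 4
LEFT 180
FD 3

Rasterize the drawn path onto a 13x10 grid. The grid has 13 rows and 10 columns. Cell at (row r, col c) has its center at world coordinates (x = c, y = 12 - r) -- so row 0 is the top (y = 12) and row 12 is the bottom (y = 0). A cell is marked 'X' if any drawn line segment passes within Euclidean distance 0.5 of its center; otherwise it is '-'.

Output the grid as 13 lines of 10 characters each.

Segment 0: (3,5) -> (3,10)
Segment 1: (3,10) -> (3,7)
Segment 2: (3,7) -> (5,7)
Segment 3: (5,7) -> (9,7)
Segment 4: (9,7) -> (6,7)

Answer: ----------
----------
---X------
---X------
---X------
---XXXXXXX
---X------
---X------
----------
----------
----------
----------
----------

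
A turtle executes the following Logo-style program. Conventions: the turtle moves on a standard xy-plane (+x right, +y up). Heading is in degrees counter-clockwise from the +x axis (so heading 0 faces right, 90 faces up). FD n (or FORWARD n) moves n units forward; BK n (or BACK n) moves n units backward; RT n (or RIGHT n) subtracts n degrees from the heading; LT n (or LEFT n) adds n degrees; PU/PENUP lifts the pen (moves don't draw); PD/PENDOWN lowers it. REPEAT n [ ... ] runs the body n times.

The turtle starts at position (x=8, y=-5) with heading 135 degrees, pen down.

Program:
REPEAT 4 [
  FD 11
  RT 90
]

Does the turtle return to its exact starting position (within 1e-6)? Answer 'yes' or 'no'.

Executing turtle program step by step:
Start: pos=(8,-5), heading=135, pen down
REPEAT 4 [
  -- iteration 1/4 --
  FD 11: (8,-5) -> (0.222,2.778) [heading=135, draw]
  RT 90: heading 135 -> 45
  -- iteration 2/4 --
  FD 11: (0.222,2.778) -> (8,10.556) [heading=45, draw]
  RT 90: heading 45 -> 315
  -- iteration 3/4 --
  FD 11: (8,10.556) -> (15.778,2.778) [heading=315, draw]
  RT 90: heading 315 -> 225
  -- iteration 4/4 --
  FD 11: (15.778,2.778) -> (8,-5) [heading=225, draw]
  RT 90: heading 225 -> 135
]
Final: pos=(8,-5), heading=135, 4 segment(s) drawn

Start position: (8, -5)
Final position: (8, -5)
Distance = 0; < 1e-6 -> CLOSED

Answer: yes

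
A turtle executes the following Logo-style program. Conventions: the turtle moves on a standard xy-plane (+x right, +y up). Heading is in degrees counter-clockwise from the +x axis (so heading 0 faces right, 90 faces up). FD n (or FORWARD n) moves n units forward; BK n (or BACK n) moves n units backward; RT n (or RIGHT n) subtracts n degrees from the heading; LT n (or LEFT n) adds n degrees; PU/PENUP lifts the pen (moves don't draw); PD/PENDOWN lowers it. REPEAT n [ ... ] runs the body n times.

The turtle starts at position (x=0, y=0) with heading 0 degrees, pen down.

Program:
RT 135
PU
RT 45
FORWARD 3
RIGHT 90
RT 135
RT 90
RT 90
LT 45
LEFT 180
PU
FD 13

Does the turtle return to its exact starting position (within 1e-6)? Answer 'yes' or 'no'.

Executing turtle program step by step:
Start: pos=(0,0), heading=0, pen down
RT 135: heading 0 -> 225
PU: pen up
RT 45: heading 225 -> 180
FD 3: (0,0) -> (-3,0) [heading=180, move]
RT 90: heading 180 -> 90
RT 135: heading 90 -> 315
RT 90: heading 315 -> 225
RT 90: heading 225 -> 135
LT 45: heading 135 -> 180
LT 180: heading 180 -> 0
PU: pen up
FD 13: (-3,0) -> (10,0) [heading=0, move]
Final: pos=(10,0), heading=0, 0 segment(s) drawn

Start position: (0, 0)
Final position: (10, 0)
Distance = 10; >= 1e-6 -> NOT closed

Answer: no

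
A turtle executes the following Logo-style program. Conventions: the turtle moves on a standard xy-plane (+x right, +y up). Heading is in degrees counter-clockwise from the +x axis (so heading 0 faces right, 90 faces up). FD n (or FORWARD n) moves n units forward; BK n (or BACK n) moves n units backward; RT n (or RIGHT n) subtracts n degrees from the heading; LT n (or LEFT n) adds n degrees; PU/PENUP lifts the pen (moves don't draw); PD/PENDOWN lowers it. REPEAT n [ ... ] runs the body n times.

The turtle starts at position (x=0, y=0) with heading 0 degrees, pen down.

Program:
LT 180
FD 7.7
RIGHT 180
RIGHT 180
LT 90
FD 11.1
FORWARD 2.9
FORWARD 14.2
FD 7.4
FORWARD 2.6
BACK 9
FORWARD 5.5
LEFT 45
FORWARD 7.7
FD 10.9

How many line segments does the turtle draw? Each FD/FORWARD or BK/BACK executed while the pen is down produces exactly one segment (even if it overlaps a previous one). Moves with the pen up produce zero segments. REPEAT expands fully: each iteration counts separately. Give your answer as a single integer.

Executing turtle program step by step:
Start: pos=(0,0), heading=0, pen down
LT 180: heading 0 -> 180
FD 7.7: (0,0) -> (-7.7,0) [heading=180, draw]
RT 180: heading 180 -> 0
RT 180: heading 0 -> 180
LT 90: heading 180 -> 270
FD 11.1: (-7.7,0) -> (-7.7,-11.1) [heading=270, draw]
FD 2.9: (-7.7,-11.1) -> (-7.7,-14) [heading=270, draw]
FD 14.2: (-7.7,-14) -> (-7.7,-28.2) [heading=270, draw]
FD 7.4: (-7.7,-28.2) -> (-7.7,-35.6) [heading=270, draw]
FD 2.6: (-7.7,-35.6) -> (-7.7,-38.2) [heading=270, draw]
BK 9: (-7.7,-38.2) -> (-7.7,-29.2) [heading=270, draw]
FD 5.5: (-7.7,-29.2) -> (-7.7,-34.7) [heading=270, draw]
LT 45: heading 270 -> 315
FD 7.7: (-7.7,-34.7) -> (-2.255,-40.145) [heading=315, draw]
FD 10.9: (-2.255,-40.145) -> (5.452,-47.852) [heading=315, draw]
Final: pos=(5.452,-47.852), heading=315, 10 segment(s) drawn
Segments drawn: 10

Answer: 10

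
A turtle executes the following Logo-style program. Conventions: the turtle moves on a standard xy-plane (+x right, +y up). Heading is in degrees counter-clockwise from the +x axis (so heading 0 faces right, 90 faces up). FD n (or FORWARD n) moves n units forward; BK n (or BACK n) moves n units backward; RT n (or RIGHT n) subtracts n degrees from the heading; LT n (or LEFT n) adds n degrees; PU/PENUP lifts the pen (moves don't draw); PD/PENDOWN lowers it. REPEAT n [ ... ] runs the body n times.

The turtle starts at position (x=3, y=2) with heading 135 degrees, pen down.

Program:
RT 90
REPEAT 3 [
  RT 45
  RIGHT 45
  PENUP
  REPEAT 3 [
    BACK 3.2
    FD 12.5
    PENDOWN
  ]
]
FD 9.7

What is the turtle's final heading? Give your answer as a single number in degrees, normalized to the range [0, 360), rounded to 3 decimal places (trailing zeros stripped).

Answer: 135

Derivation:
Executing turtle program step by step:
Start: pos=(3,2), heading=135, pen down
RT 90: heading 135 -> 45
REPEAT 3 [
  -- iteration 1/3 --
  RT 45: heading 45 -> 0
  RT 45: heading 0 -> 315
  PU: pen up
  REPEAT 3 [
    -- iteration 1/3 --
    BK 3.2: (3,2) -> (0.737,4.263) [heading=315, move]
    FD 12.5: (0.737,4.263) -> (9.576,-4.576) [heading=315, move]
    PD: pen down
    -- iteration 2/3 --
    BK 3.2: (9.576,-4.576) -> (7.313,-2.313) [heading=315, draw]
    FD 12.5: (7.313,-2.313) -> (16.152,-11.152) [heading=315, draw]
    PD: pen down
    -- iteration 3/3 --
    BK 3.2: (16.152,-11.152) -> (13.889,-8.889) [heading=315, draw]
    FD 12.5: (13.889,-8.889) -> (22.728,-17.728) [heading=315, draw]
    PD: pen down
  ]
  -- iteration 2/3 --
  RT 45: heading 315 -> 270
  RT 45: heading 270 -> 225
  PU: pen up
  REPEAT 3 [
    -- iteration 1/3 --
    BK 3.2: (22.728,-17.728) -> (24.991,-15.466) [heading=225, move]
    FD 12.5: (24.991,-15.466) -> (16.152,-24.304) [heading=225, move]
    PD: pen down
    -- iteration 2/3 --
    BK 3.2: (16.152,-24.304) -> (18.415,-22.042) [heading=225, draw]
    FD 12.5: (18.415,-22.042) -> (9.576,-30.88) [heading=225, draw]
    PD: pen down
    -- iteration 3/3 --
    BK 3.2: (9.576,-30.88) -> (11.839,-28.618) [heading=225, draw]
    FD 12.5: (11.839,-28.618) -> (3,-37.457) [heading=225, draw]
    PD: pen down
  ]
  -- iteration 3/3 --
  RT 45: heading 225 -> 180
  RT 45: heading 180 -> 135
  PU: pen up
  REPEAT 3 [
    -- iteration 1/3 --
    BK 3.2: (3,-37.457) -> (5.263,-39.719) [heading=135, move]
    FD 12.5: (5.263,-39.719) -> (-3.576,-30.88) [heading=135, move]
    PD: pen down
    -- iteration 2/3 --
    BK 3.2: (-3.576,-30.88) -> (-1.313,-33.143) [heading=135, draw]
    FD 12.5: (-1.313,-33.143) -> (-10.152,-24.304) [heading=135, draw]
    PD: pen down
    -- iteration 3/3 --
    BK 3.2: (-10.152,-24.304) -> (-7.889,-26.567) [heading=135, draw]
    FD 12.5: (-7.889,-26.567) -> (-16.728,-17.728) [heading=135, draw]
    PD: pen down
  ]
]
FD 9.7: (-16.728,-17.728) -> (-23.587,-10.869) [heading=135, draw]
Final: pos=(-23.587,-10.869), heading=135, 13 segment(s) drawn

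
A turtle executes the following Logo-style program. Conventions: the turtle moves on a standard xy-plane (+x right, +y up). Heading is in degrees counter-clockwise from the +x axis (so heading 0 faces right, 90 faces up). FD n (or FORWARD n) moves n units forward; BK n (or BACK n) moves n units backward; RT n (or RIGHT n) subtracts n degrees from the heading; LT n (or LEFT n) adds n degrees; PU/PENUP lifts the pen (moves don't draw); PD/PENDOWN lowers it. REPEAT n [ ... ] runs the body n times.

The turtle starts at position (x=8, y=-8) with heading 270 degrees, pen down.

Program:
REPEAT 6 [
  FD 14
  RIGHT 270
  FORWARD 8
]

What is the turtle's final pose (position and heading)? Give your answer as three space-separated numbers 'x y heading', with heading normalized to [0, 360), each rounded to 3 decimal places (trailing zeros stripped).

Answer: 30 -14 90

Derivation:
Executing turtle program step by step:
Start: pos=(8,-8), heading=270, pen down
REPEAT 6 [
  -- iteration 1/6 --
  FD 14: (8,-8) -> (8,-22) [heading=270, draw]
  RT 270: heading 270 -> 0
  FD 8: (8,-22) -> (16,-22) [heading=0, draw]
  -- iteration 2/6 --
  FD 14: (16,-22) -> (30,-22) [heading=0, draw]
  RT 270: heading 0 -> 90
  FD 8: (30,-22) -> (30,-14) [heading=90, draw]
  -- iteration 3/6 --
  FD 14: (30,-14) -> (30,0) [heading=90, draw]
  RT 270: heading 90 -> 180
  FD 8: (30,0) -> (22,0) [heading=180, draw]
  -- iteration 4/6 --
  FD 14: (22,0) -> (8,0) [heading=180, draw]
  RT 270: heading 180 -> 270
  FD 8: (8,0) -> (8,-8) [heading=270, draw]
  -- iteration 5/6 --
  FD 14: (8,-8) -> (8,-22) [heading=270, draw]
  RT 270: heading 270 -> 0
  FD 8: (8,-22) -> (16,-22) [heading=0, draw]
  -- iteration 6/6 --
  FD 14: (16,-22) -> (30,-22) [heading=0, draw]
  RT 270: heading 0 -> 90
  FD 8: (30,-22) -> (30,-14) [heading=90, draw]
]
Final: pos=(30,-14), heading=90, 12 segment(s) drawn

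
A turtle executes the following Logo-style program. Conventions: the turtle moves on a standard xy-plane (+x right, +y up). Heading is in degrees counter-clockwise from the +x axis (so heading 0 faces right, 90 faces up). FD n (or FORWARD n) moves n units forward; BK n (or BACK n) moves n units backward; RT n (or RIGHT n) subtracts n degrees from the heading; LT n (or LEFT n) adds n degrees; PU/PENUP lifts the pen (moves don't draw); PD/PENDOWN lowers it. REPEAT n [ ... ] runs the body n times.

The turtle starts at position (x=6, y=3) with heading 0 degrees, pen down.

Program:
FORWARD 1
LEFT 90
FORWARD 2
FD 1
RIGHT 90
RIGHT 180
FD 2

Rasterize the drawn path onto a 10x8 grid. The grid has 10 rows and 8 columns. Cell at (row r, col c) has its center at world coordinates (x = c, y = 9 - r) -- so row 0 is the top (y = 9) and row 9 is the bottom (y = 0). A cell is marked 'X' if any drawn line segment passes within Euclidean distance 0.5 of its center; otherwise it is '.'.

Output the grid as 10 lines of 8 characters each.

Segment 0: (6,3) -> (7,3)
Segment 1: (7,3) -> (7,5)
Segment 2: (7,5) -> (7,6)
Segment 3: (7,6) -> (5,6)

Answer: ........
........
........
.....XXX
.......X
.......X
......XX
........
........
........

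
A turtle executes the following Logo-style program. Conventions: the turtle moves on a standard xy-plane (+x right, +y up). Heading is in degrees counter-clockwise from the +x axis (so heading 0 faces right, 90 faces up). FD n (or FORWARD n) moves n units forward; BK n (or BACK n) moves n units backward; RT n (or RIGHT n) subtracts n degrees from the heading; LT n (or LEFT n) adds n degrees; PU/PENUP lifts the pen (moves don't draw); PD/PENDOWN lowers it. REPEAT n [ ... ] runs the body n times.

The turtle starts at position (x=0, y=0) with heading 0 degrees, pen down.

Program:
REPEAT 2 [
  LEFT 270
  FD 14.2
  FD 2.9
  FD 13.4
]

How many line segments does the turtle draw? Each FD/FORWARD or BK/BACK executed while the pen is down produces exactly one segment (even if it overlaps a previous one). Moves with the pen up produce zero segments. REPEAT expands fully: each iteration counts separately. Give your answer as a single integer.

Executing turtle program step by step:
Start: pos=(0,0), heading=0, pen down
REPEAT 2 [
  -- iteration 1/2 --
  LT 270: heading 0 -> 270
  FD 14.2: (0,0) -> (0,-14.2) [heading=270, draw]
  FD 2.9: (0,-14.2) -> (0,-17.1) [heading=270, draw]
  FD 13.4: (0,-17.1) -> (0,-30.5) [heading=270, draw]
  -- iteration 2/2 --
  LT 270: heading 270 -> 180
  FD 14.2: (0,-30.5) -> (-14.2,-30.5) [heading=180, draw]
  FD 2.9: (-14.2,-30.5) -> (-17.1,-30.5) [heading=180, draw]
  FD 13.4: (-17.1,-30.5) -> (-30.5,-30.5) [heading=180, draw]
]
Final: pos=(-30.5,-30.5), heading=180, 6 segment(s) drawn
Segments drawn: 6

Answer: 6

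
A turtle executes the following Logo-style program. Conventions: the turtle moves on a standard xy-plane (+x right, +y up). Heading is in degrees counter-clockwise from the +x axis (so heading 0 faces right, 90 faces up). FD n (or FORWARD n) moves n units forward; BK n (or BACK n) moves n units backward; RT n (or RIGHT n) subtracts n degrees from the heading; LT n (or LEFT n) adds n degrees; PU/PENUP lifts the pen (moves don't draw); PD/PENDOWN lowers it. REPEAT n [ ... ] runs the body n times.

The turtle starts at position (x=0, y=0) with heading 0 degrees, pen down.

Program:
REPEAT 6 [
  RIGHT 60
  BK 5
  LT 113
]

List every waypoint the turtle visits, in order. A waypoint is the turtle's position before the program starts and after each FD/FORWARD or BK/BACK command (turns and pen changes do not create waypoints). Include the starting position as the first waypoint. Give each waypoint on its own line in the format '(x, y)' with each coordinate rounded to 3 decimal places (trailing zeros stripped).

Executing turtle program step by step:
Start: pos=(0,0), heading=0, pen down
REPEAT 6 [
  -- iteration 1/6 --
  RT 60: heading 0 -> 300
  BK 5: (0,0) -> (-2.5,4.33) [heading=300, draw]
  LT 113: heading 300 -> 53
  -- iteration 2/6 --
  RT 60: heading 53 -> 353
  BK 5: (-2.5,4.33) -> (-7.463,4.939) [heading=353, draw]
  LT 113: heading 353 -> 106
  -- iteration 3/6 --
  RT 60: heading 106 -> 46
  BK 5: (-7.463,4.939) -> (-10.936,1.343) [heading=46, draw]
  LT 113: heading 46 -> 159
  -- iteration 4/6 --
  RT 60: heading 159 -> 99
  BK 5: (-10.936,1.343) -> (-10.154,-3.596) [heading=99, draw]
  LT 113: heading 99 -> 212
  -- iteration 5/6 --
  RT 60: heading 212 -> 152
  BK 5: (-10.154,-3.596) -> (-5.739,-5.943) [heading=152, draw]
  LT 113: heading 152 -> 265
  -- iteration 6/6 --
  RT 60: heading 265 -> 205
  BK 5: (-5.739,-5.943) -> (-1.208,-3.83) [heading=205, draw]
  LT 113: heading 205 -> 318
]
Final: pos=(-1.208,-3.83), heading=318, 6 segment(s) drawn
Waypoints (7 total):
(0, 0)
(-2.5, 4.33)
(-7.463, 4.939)
(-10.936, 1.343)
(-10.154, -3.596)
(-5.739, -5.943)
(-1.208, -3.83)

Answer: (0, 0)
(-2.5, 4.33)
(-7.463, 4.939)
(-10.936, 1.343)
(-10.154, -3.596)
(-5.739, -5.943)
(-1.208, -3.83)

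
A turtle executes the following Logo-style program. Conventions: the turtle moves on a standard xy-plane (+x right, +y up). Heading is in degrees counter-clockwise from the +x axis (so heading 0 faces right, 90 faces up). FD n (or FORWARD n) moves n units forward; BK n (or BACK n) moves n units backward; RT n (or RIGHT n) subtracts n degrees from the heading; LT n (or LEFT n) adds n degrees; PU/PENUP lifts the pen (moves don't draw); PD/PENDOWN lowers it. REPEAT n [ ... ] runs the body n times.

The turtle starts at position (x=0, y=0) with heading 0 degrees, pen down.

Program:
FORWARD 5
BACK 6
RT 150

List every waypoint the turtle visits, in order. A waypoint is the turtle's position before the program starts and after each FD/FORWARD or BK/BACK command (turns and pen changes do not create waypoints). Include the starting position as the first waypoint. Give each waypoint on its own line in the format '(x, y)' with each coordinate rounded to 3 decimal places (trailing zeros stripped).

Executing turtle program step by step:
Start: pos=(0,0), heading=0, pen down
FD 5: (0,0) -> (5,0) [heading=0, draw]
BK 6: (5,0) -> (-1,0) [heading=0, draw]
RT 150: heading 0 -> 210
Final: pos=(-1,0), heading=210, 2 segment(s) drawn
Waypoints (3 total):
(0, 0)
(5, 0)
(-1, 0)

Answer: (0, 0)
(5, 0)
(-1, 0)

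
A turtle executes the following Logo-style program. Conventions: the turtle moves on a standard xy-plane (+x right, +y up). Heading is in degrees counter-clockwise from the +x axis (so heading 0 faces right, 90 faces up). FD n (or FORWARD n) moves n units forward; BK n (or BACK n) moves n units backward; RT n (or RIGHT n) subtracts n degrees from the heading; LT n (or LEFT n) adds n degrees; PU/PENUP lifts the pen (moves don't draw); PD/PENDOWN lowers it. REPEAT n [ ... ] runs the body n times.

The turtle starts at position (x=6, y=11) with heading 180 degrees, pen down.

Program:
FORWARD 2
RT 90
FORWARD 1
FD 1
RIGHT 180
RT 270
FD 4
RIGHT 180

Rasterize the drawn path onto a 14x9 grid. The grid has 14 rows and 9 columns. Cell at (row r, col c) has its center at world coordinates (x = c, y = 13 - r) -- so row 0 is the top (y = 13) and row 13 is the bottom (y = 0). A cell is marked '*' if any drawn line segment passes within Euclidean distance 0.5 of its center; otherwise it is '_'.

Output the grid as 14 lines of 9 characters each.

Answer: ____*****
____*____
____***__
_________
_________
_________
_________
_________
_________
_________
_________
_________
_________
_________

Derivation:
Segment 0: (6,11) -> (4,11)
Segment 1: (4,11) -> (4,12)
Segment 2: (4,12) -> (4,13)
Segment 3: (4,13) -> (8,13)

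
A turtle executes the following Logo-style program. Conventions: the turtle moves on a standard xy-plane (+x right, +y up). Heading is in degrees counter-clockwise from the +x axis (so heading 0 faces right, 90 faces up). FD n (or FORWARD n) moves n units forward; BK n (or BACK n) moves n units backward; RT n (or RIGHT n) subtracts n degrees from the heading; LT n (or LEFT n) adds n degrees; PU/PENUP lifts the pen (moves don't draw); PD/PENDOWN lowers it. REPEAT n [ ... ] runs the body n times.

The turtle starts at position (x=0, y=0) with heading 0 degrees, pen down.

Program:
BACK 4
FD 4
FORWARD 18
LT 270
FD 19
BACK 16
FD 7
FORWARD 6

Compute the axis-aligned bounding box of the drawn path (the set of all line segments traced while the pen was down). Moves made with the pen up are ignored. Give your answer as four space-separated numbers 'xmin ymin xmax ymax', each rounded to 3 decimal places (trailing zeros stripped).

Executing turtle program step by step:
Start: pos=(0,0), heading=0, pen down
BK 4: (0,0) -> (-4,0) [heading=0, draw]
FD 4: (-4,0) -> (0,0) [heading=0, draw]
FD 18: (0,0) -> (18,0) [heading=0, draw]
LT 270: heading 0 -> 270
FD 19: (18,0) -> (18,-19) [heading=270, draw]
BK 16: (18,-19) -> (18,-3) [heading=270, draw]
FD 7: (18,-3) -> (18,-10) [heading=270, draw]
FD 6: (18,-10) -> (18,-16) [heading=270, draw]
Final: pos=(18,-16), heading=270, 7 segment(s) drawn

Segment endpoints: x in {-4, 0, 18, 18}, y in {-19, -16, -10, -3, 0}
xmin=-4, ymin=-19, xmax=18, ymax=0

Answer: -4 -19 18 0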